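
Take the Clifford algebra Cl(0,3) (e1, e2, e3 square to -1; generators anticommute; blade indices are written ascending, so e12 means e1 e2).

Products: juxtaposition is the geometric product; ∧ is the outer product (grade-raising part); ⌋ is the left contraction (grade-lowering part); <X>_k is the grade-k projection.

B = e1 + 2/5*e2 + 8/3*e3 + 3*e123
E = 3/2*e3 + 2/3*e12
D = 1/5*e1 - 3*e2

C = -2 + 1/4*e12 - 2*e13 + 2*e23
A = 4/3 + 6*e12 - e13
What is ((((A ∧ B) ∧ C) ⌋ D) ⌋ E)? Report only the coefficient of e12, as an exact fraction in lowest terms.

step 1: 4/3*e1 + 8/15*e2 + 32/9*e3 + 102/5*e123
step 2: -8/3*e1 - 16/15*e2 - 64/9*e3 - 1628/45*e123
step 3: -8/3
step 4: -4*e3 - 16/9*e12
Answer: -16/9


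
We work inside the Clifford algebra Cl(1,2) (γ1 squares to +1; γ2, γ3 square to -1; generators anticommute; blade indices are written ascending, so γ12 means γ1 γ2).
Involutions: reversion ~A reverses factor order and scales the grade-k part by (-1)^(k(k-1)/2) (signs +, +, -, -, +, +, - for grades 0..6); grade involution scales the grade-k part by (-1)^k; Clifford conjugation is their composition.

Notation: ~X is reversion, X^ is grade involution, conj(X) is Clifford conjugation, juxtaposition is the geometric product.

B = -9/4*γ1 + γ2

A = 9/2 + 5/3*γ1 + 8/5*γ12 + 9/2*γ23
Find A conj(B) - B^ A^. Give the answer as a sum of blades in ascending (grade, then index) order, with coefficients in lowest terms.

first term: 15/4 + 469/40*γ1 - 81/10*γ2 - 9/2*γ3 - 5/3*γ12 + 81/8*γ123
second term: -15/4 + 341/40*γ1 - 9/10*γ2 + 9/2*γ3 - 5/3*γ12 + 81/8*γ123
Answer: 15/2 + 16/5*γ1 - 36/5*γ2 - 9*γ3


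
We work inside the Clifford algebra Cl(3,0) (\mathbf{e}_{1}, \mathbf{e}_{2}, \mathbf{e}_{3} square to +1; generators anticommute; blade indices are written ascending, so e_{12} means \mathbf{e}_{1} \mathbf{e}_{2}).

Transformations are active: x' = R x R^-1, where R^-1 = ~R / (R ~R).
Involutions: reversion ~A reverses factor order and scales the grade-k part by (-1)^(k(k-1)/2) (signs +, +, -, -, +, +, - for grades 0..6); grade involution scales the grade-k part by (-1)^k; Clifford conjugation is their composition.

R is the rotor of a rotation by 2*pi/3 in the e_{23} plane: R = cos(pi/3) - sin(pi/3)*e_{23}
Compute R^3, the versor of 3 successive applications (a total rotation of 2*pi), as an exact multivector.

Because a rotor carries half the rotation angle, composing 3 copies of this e_{23}-plane rotor multiplies the phase: 3*(pi/3) = \pi, hence R^3 = cos(\pi) - sin(\pi)*e_{23}.
cos(\pi) = -1 and sin(\pi) = 0, so R^3 = -1. The total rotation 2*pi is 1 full turn, so every vector returns to itself, yet the rotor is -1, on the OTHER sheet of the double cover (an odd number of 2*pi turns).
Answer: -1


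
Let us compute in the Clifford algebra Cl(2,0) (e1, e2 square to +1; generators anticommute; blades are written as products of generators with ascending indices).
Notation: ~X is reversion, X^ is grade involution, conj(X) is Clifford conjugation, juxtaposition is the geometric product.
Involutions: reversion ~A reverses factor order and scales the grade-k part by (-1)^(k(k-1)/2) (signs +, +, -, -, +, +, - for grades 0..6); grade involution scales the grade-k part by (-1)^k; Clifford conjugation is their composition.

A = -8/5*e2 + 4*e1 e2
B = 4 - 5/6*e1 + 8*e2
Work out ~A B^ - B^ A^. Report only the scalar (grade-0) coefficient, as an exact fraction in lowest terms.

first term: 64/5 + 32*e1 - 46/15*e2 - 44/3*e1 e2
second term: -64/5 + 32*e1 + 146/15*e2 + 52/3*e1 e2
Answer: 128/5


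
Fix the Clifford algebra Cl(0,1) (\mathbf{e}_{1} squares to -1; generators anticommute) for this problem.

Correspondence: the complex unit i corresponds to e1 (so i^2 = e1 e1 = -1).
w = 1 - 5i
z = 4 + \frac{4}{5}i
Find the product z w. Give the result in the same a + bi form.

In blades: z = 4 + \frac{4}{5} e_{1}, w = 1 - 5 e_{1}.
Distribute z over w term by term (generator squares from the signature, products reordered to ascending indices): (4)*w = 4 - 20 e_{1}; (\frac{4}{5} e_{1})*w = 4 + \frac{4}{5} e_{1}.
Sum: 8 - \frac{96}{5} e_{1}; translating back through the correspondence:
Answer: 8 - \frac{96}{5}i


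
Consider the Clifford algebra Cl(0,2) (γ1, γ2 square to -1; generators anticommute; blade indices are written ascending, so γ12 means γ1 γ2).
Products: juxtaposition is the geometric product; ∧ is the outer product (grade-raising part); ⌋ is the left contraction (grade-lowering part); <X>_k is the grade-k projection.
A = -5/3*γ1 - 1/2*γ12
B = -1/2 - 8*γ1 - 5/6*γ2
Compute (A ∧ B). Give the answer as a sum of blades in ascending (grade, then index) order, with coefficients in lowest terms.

step 1: 5/6*γ1 + 59/36*γ12
Answer: 5/6*γ1 + 59/36*γ12


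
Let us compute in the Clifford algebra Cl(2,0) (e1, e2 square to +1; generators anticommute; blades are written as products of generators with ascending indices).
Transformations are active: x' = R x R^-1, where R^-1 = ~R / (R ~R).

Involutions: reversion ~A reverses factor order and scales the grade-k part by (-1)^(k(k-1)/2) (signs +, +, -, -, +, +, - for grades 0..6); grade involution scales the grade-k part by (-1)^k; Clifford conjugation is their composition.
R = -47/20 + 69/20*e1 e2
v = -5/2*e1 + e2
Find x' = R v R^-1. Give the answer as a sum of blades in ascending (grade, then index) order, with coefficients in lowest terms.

~R = -47/20 - 69/20*e1 e2, and R ~R = 697/40, so R^-1 = ~R / (697/40).
R v = 373/40*e1 + 251/40*e2
Answer: -53/3485*e1 - 18767/6970*e2


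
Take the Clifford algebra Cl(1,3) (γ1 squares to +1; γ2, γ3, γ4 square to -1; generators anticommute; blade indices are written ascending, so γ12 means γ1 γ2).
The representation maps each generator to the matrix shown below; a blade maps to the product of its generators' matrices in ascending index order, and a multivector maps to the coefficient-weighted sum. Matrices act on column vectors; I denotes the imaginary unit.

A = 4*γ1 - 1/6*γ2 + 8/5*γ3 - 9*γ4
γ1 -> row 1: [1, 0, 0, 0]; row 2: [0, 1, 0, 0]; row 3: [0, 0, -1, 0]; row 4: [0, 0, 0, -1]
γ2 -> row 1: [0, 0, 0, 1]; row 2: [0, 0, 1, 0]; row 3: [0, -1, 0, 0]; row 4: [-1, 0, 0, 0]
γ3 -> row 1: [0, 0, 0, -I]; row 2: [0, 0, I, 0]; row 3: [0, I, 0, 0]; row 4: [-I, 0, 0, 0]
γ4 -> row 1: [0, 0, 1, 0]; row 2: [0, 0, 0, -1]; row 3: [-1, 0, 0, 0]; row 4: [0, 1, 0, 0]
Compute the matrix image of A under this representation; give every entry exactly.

M = (4)*rho(γ1) + (-1/6)*rho(γ2) + (8/5)*rho(γ3) + (-9)*rho(γ4), summed entrywise:
Answer: row 1: [4, 0, -9, -1/6 - 8*I/5]; row 2: [0, 4, -1/6 + 8*I/5, 9]; row 3: [9, 1/6 + 8*I/5, -4, 0]; row 4: [1/6 - 8*I/5, -9, 0, -4]


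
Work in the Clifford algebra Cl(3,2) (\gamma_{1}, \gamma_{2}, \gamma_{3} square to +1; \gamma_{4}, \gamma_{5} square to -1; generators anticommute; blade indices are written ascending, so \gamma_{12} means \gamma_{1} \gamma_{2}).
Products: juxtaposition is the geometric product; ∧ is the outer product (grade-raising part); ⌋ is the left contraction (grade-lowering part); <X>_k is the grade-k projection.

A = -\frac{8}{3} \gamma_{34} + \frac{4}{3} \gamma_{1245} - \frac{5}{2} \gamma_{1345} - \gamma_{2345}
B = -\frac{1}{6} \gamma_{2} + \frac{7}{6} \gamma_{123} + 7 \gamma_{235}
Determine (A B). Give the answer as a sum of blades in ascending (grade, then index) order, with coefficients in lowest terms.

step 1: -7 \gamma_{4} - \frac{259}{18} \gamma_{124} - \frac{28}{3} \gamma_{134} + \frac{17}{18} \gamma_{145} + \frac{4}{9} \gamma_{234} + \frac{63}{4} \gamma_{245} - \frac{31}{18} \gamma_{345} - \frac{5}{12} \gamma_{12345}
Answer: -7 \gamma_{4} - \frac{259}{18} \gamma_{124} - \frac{28}{3} \gamma_{134} + \frac{17}{18} \gamma_{145} + \frac{4}{9} \gamma_{234} + \frac{63}{4} \gamma_{245} - \frac{31}{18} \gamma_{345} - \frac{5}{12} \gamma_{12345}


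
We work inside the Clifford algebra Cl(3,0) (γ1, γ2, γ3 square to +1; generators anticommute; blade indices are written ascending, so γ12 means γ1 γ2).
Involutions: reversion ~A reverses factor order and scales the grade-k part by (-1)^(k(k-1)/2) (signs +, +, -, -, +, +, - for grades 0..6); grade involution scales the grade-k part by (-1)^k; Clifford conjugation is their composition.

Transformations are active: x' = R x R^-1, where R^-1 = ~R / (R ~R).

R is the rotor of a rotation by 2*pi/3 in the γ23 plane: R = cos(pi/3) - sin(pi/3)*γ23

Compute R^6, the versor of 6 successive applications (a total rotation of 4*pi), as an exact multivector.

Because a rotor carries half the rotation angle, composing 6 copies of this γ23-plane rotor multiplies the phase: 6*(pi/3) = 2*pi, hence R^6 = cos(2*pi) - sin(2*pi)*γ23.
cos(2*pi) = 1 and sin(2*pi) = 0, so R^6 = 1. The total rotation 4*pi is 2 full turns, so every vector returns to itself, yet the rotor is +1, back on the identity sheet (an even number of 2*pi turns).
Answer: 1


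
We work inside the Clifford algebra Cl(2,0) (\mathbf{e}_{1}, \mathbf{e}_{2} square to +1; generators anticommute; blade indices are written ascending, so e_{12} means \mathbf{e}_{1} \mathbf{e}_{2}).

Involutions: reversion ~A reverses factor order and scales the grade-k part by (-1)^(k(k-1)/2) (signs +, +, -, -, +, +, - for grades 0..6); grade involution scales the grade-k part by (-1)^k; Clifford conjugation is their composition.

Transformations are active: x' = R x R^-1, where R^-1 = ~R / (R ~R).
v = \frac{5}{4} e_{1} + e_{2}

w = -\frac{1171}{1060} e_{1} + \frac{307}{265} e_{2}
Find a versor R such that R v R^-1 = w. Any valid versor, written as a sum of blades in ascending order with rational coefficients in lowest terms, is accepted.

Sketch: the shared square \frac{41}{16} makes R = v + w = \frac{77}{530} e_{1} + \frac{572}{265} e_{2} the natural versor; its sandwich fixes that direction, negates (v - w)/2, and sends v to w.
Answer: \frac{77}{530} e_{1} + \frac{572}{265} e_{2}


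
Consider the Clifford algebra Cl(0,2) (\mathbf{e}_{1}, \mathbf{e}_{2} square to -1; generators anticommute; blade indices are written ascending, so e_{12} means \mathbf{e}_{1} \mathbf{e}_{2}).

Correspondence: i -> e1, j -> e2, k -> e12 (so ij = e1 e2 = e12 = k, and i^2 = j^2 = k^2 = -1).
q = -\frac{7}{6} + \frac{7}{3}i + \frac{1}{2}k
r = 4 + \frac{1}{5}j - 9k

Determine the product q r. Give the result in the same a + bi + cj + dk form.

In blades: q = -\frac{7}{6} + \frac{7}{3} e_{1} + \frac{1}{2} e_{12}, r = 4 + \frac{1}{5} e_{2} - 9 e_{12}.
Distribute q over r term by term (generator squares from the signature, products reordered to ascending indices): (-\frac{7}{6})*r = -\frac{14}{3} - \frac{7}{30} e_{2} + \frac{21}{2} e_{12}; (\frac{7}{3} e_{1})*r = \frac{28}{3} e_{1} + 21 e_{2} + \frac{7}{15} e_{12}; (\frac{1}{2} e_{12})*r = \frac{9}{2} - \frac{1}{10} e_{1} + 2 e_{12}.
Sum: -\frac{1}{6} + \frac{277}{30} e_{1} + \frac{623}{30} e_{2} + \frac{389}{30} e_{12}; translating back through the correspondence:
Answer: -\frac{1}{6} + \frac{277}{30}i + \frac{623}{30}j + \frac{389}{30}k


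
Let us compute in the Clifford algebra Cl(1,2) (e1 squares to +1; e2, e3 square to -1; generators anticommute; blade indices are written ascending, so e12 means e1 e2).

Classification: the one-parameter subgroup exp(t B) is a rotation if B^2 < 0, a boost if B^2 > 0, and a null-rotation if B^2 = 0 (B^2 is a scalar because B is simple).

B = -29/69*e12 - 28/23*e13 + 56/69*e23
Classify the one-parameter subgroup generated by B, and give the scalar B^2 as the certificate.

B^2 term by term: the squares give (-29/69)^2*(e12)^2 + (-28/23)^2*(e13)^2 + (56/69)^2*(e23)^2 = 841/4761*(+1) + 784/529*(+1) + 3136/4761*(-1) = 1 (each basis 2-blade squares to minus the product of its generators' squares); cross terms between blades sharing an index anticommute and cancel. So B^2 = 1.
Answer: boost, certificate B^2 = 1. Why this suffices: the scalar 1 survives any versor conjugation, so its sign alone determines the class however B is presented.


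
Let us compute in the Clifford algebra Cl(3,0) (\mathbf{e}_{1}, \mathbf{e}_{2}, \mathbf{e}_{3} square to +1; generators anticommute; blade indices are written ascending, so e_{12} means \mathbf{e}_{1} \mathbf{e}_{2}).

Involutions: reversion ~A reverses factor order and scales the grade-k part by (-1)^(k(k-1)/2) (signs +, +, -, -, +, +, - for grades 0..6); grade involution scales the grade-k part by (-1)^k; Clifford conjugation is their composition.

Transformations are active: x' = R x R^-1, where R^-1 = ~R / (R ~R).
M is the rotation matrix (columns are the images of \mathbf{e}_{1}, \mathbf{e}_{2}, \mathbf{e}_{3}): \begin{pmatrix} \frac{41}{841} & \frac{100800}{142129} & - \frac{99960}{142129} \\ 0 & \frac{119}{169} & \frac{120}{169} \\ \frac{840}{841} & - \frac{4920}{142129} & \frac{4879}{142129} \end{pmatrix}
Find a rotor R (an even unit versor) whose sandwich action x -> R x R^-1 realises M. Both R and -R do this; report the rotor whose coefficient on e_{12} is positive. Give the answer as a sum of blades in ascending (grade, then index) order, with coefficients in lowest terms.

Method: write R = a + b12*e_{12} + b13*e_{13} + b23*e_{23} with a^2 + b12^2 + b13^2 + b23^2 = 1 (so R^-1 = ~R). Expanding the columns R e_j ~R gives tr M = 4a^2 - 1 and, from the antisymmetric part, M21 - M12 = -4a*b12, M13 - M31 = 4a*b13, M32 - M23 = -4a*b23.
Here tr M = \frac{111887}{142129}, so a^2 = (1 + tr M)/4 = \frac{63504}{142129} and a = ±\frac{252}{377}. Taking a = \frac{252}{377}: M21 - M12 = -\frac{100800}{142129}, M13 - M31 = -\frac{241920}{142129}, M32 - M23 = -\frac{105840}{142129}, giving b12 = \frac{100}{377}, b13 = -\frac{240}{377}, b23 = \frac{105}{377}, i.e. R = \frac{252}{377} + \frac{100}{377} e_{12} - \frac{240}{377} e_{13} + \frac{105}{377} e_{23}.
Its e_{12} coefficient is already positive.
Answer: \frac{252}{377} + \frac{100}{377} e_{12} - \frac{240}{377} e_{13} + \frac{105}{377} e_{23}. Uniqueness: Spin(3) -> SO(3) maps R and -R to the same rotation of trace \frac{111887}{142129}; fixing the sign of the e_{12} coefficient removes the ambiguity.


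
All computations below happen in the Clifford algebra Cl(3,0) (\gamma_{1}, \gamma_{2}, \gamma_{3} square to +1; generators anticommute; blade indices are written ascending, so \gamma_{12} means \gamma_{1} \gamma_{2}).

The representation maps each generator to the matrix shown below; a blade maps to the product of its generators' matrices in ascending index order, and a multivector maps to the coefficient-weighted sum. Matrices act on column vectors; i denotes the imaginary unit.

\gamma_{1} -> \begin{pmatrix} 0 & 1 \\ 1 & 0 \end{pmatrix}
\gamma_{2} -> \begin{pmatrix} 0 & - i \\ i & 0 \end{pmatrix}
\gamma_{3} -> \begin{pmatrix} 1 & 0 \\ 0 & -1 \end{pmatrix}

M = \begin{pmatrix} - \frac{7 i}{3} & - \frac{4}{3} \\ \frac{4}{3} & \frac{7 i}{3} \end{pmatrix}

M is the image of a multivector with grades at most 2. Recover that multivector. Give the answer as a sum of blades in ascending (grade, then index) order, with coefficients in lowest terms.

Method: 1, rho(\gamma_{1}), rho(\gamma_{2}), rho(\gamma_{3}) form a trace-orthogonal basis of the 2x2 complex matrices (tr(X Y) = 2 if X = Y, else 0), so M = m0*1 + m1*rho(\gamma_{1}) + m2*rho(\gamma_{2}) + m3*rho(\gamma_{3}) with m0 = tr(M)/2 = 0, m1 = tr(M rho(\gamma_{1}))/2 = 0, m2 = tr(M rho(\gamma_{2}))/2 = - \frac{4 i}{3}, m3 = tr(M rho(\gamma_{3}))/2 = - \frac{7 i}{3}.
Multiplying table entries, the bivector images are rho(\gamma_{12}) = i*rho(\gamma_{3}), rho(\gamma_{13}) = -i*rho(\gamma_{2}), rho(\gamma_{23}) = i*rho(\gamma_{1}); with real blade coefficients the real parts of m0..m3 are the coefficients of 1, \gamma_{1}, \gamma_{2}, \gamma_{3} and the imaginary parts give the bivectors (\gamma_{23}: Im m1, \gamma_{13}: -Im m2, \gamma_{12}: Im m3).
Answer: -\frac{7}{3} \gamma_{12} + \frac{4}{3} \gamma_{13}


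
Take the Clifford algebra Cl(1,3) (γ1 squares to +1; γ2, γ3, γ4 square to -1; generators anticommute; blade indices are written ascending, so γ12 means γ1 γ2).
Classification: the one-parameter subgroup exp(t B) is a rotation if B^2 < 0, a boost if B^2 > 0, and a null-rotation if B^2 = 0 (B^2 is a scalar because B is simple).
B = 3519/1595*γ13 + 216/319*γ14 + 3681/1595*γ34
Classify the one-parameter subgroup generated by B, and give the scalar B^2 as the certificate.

B^2 term by term: the squares give (3519/1595)^2*(γ13)^2 + (216/319)^2*(γ14)^2 + (3681/1595)^2*(γ34)^2 = 12383361/2544025*(+1) + 46656/101761*(+1) + 13549761/2544025*(-1) = 0 (each basis 2-blade squares to minus the product of its generators' squares); cross terms between blades sharing an index anticommute and cancel. So B^2 = 0.
Answer: null-rotation, certificate B^2 = 0. Certificate logic: 0 is a conjugation-invariant scalar, so its sign fixes rotation versus boost versus null-rotation outright.


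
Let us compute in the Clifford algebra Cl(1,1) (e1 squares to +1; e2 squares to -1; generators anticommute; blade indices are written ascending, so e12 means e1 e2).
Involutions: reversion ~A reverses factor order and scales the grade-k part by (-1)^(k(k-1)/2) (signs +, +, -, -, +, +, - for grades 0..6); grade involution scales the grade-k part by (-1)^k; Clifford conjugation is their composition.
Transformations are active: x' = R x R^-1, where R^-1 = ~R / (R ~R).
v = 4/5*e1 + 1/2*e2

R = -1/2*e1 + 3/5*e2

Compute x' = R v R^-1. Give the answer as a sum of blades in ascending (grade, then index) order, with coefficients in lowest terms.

~R = -1/2*e1 + 3/5*e2, and R ~R = -11/100, so R^-1 = ~R / (-11/100).
R v = -7/10 - 73/100*e12
Answer: -394/55*e1 + 157/22*e2


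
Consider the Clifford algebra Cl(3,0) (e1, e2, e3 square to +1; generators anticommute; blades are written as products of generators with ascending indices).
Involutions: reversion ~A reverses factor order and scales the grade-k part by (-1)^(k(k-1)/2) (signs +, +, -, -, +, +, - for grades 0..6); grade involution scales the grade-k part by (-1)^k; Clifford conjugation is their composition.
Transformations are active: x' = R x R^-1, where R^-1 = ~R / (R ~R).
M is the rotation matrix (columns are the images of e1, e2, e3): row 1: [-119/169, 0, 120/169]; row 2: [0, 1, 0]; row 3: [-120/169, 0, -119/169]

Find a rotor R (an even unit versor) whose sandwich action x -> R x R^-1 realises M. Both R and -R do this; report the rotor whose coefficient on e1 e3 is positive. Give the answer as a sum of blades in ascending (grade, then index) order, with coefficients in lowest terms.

Method: write R = a + b12*e1 e2 + b13*e1 e3 + b23*e2 e3 with a^2 + b12^2 + b13^2 + b23^2 = 1 (so R^-1 = ~R). Expanding the columns R e_j ~R gives tr M = 4a^2 - 1 and, from the antisymmetric part, M21 - M12 = -4a*b12, M13 - M31 = 4a*b13, M32 - M23 = -4a*b23.
Here tr M = -69/169, so a^2 = (1 + tr M)/4 = 25/169 and a = ±5/13. Taking a = 5/13: M21 - M12 = 0, M13 - M31 = 240/169, M32 - M23 = 0, giving b12 = 0, b13 = 12/13, b23 = 0, i.e. R = 5/13 + 12/13*e1 e3.
Its e1 e3 coefficient is already positive.
Answer: 5/13 + 12/13*e1 e3. Sheet selection: the two-to-one cover makes ±R indistinguishable at the matrix level (trace -69/169), so uniqueness comes from the required sign on e1 e3.


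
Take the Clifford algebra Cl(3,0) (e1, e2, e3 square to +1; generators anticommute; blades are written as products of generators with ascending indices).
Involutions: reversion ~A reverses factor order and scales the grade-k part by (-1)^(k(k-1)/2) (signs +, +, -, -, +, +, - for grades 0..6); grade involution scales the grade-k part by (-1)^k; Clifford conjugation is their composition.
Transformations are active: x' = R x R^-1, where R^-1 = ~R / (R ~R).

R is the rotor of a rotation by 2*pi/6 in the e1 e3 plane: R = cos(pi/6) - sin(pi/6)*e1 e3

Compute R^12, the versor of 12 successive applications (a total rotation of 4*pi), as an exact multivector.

Half-angle bookkeeping: 12 applications in e1 e3 add up to rotor phase 12*pi/6 = 2*pi, so R^12 = cos(2*pi) - sin(2*pi)*e1 e3.
cos(2*pi) = 1 and sin(2*pi) = 0, so R^12 = 1. The total rotation 4*pi is 2 full turns, so every vector returns to itself, yet the rotor is +1, back on the identity sheet (an even number of 2*pi turns).
Answer: 1


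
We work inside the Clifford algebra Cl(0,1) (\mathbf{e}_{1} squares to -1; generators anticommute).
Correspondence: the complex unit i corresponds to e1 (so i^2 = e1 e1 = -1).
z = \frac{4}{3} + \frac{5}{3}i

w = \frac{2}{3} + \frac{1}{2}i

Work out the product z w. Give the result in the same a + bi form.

In blades: z = \frac{4}{3} + \frac{5}{3} e_{1}, w = \frac{2}{3} + \frac{1}{2} e_{1}.
Distribute z over w term by term (generator squares from the signature, products reordered to ascending indices): (\frac{4}{3})*w = \frac{8}{9} + \frac{2}{3} e_{1}; (\frac{5}{3} e_{1})*w = -\frac{5}{6} + \frac{10}{9} e_{1}.
Sum: \frac{1}{18} + \frac{16}{9} e_{1}; translating back through the correspondence:
Answer: \frac{1}{18} + \frac{16}{9}i


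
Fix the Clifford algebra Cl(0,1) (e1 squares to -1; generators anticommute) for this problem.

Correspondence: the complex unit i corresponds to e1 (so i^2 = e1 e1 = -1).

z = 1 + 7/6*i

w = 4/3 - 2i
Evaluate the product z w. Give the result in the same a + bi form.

In blades: z = 1 + 7/6*e1, w = 4/3 - 2*e1.
Distribute z over w term by term (generator squares from the signature, products reordered to ascending indices): (1)*w = 4/3 - 2*e1; (7/6*e1)*w = 7/3 + 14/9*e1.
Sum: 11/3 - 4/9*e1; translating back through the correspondence:
Answer: 11/3 - 4/9*i


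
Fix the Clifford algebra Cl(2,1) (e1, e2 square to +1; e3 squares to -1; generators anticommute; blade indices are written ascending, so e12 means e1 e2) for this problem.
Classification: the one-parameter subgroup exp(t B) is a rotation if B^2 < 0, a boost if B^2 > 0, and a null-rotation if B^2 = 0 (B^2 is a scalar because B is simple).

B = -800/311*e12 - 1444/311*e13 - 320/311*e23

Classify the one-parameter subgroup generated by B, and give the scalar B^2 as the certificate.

B^2 term by term: the squares give (-800/311)^2*(e12)^2 + (-1444/311)^2*(e13)^2 + (-320/311)^2*(e23)^2 = 640000/96721*(-1) + 2085136/96721*(+1) + 102400/96721*(+1) = 16 (each basis 2-blade squares to minus the product of its generators' squares); cross terms between blades sharing an index anticommute and cancel. So B^2 = 16.
Answer: boost, certificate B^2 = 16. One invariant decides it: the square 16 survives every conjugation, and its sign is exactly the classification.


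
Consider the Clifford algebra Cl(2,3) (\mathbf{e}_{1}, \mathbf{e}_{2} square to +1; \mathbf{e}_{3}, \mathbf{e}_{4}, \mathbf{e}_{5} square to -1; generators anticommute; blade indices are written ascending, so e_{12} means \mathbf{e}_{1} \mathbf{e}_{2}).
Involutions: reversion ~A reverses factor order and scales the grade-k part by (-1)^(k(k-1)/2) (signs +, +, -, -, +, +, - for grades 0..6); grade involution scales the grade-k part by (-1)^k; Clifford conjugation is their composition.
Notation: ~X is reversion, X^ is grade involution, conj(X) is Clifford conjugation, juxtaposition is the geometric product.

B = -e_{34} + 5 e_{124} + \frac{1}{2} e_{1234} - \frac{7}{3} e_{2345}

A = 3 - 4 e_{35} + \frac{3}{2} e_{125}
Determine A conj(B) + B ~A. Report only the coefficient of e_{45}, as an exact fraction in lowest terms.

first term: \frac{28}{3} e_{24} + 3 e_{34} + \frac{23}{2} e_{45} + 15 e_{124} - \frac{7}{2} e_{134} - \frac{3}{4} e_{345} + \frac{3}{2} e_{1234} + 2 e_{1245} - 7 e_{2345} + \frac{43}{2} e_{12345}
second term: -\frac{28}{3} e_{24} - 3 e_{34} + \frac{7}{2} e_{45} + 15 e_{124} + \frac{7}{2} e_{134} + \frac{3}{4} e_{345} + \frac{3}{2} e_{1234} + 2 e_{1245} - 7 e_{2345} - \frac{37}{2} e_{12345}
Answer: 15


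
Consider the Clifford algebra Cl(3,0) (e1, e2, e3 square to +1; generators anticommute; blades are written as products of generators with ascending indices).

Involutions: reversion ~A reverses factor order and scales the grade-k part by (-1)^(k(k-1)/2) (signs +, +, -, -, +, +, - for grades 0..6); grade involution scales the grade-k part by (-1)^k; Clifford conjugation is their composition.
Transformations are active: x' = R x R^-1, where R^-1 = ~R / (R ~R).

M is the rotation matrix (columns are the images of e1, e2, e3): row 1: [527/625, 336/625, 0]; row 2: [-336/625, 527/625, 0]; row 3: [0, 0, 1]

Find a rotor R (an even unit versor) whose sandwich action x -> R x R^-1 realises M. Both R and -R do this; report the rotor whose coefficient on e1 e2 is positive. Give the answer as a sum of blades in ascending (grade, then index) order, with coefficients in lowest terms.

Method: write R = a + b12*e1 e2 + b13*e1 e3 + b23*e2 e3 with a^2 + b12^2 + b13^2 + b23^2 = 1 (so R^-1 = ~R). Expanding the columns R e_j ~R gives tr M = 4a^2 - 1 and, from the antisymmetric part, M21 - M12 = -4a*b12, M13 - M31 = 4a*b13, M32 - M23 = -4a*b23.
Here tr M = 1679/625, so a^2 = (1 + tr M)/4 = 576/625 and a = ±24/25. Taking a = 24/25: M21 - M12 = -672/625, M13 - M31 = 0, M32 - M23 = 0, giving b12 = 7/25, b13 = 0, b23 = 0, i.e. R = 24/25 + 7/25*e1 e2.
Its e1 e2 coefficient is already positive.
Answer: 24/25 + 7/25*e1 e2. Key observation: the double cover Spin(3) -> SO(3) sends R and -R to the same matrix (trace 1679/625 here), so the stated sign of the e1 e2 coefficient is what selects one sheet.


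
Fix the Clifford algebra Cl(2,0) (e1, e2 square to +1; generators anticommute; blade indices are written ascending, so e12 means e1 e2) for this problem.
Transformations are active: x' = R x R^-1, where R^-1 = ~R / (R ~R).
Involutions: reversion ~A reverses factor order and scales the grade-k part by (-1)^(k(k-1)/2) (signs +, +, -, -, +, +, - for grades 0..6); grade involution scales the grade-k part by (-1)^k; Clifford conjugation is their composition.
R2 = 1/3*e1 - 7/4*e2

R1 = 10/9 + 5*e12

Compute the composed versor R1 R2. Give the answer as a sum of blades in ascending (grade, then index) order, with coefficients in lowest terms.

Distribute over the terms of R1 (each basis-blade product reordered to ascending indices, repeated generators contracted through their squares):
(10/9) R2 = 10/27*e1 - 35/18*e2
(5*e12) R2 = -35/4*e1 - 5/3*e2
Summing the partial products and collecting blades:
Answer: -905/108*e1 - 65/18*e2


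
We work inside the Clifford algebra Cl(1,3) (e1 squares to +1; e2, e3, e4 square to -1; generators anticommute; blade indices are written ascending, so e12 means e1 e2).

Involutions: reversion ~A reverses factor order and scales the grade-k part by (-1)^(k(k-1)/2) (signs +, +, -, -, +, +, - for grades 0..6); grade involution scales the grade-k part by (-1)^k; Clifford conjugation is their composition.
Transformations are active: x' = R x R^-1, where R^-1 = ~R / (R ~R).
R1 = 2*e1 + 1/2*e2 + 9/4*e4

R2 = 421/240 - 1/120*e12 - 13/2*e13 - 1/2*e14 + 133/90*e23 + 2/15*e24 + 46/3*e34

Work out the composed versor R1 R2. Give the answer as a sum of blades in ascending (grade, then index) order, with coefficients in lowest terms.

Distribute over the terms of R1 (each basis-blade product reordered to ascending indices, repeated generators contracted through their squares):
(2*e1) R2 = 421/120*e1 - 1/60*e2 - 13*e3 - e4 + 133/45*e123 + 4/15*e124 + 92/3*e134
(1/2*e2) R2 = -1/240*e1 + 421/480*e2 - 133/180*e3 - 1/15*e4 + 13/4*e123 + 1/4*e124 + 23/3*e234
(9/4*e4) R2 = -9/8*e1 + 3/10*e2 + 69/2*e3 + 1263/320*e4 - 3/160*e124 - 117/8*e134 + 133/40*e234
Summing the partial products and collecting blades:
Answer: 571/240*e1 + 557/480*e2 + 3737/180*e3 + 553/192*e4 + 1117/180*e123 + 239/480*e124 + 385/24*e134 + 1319/120*e234


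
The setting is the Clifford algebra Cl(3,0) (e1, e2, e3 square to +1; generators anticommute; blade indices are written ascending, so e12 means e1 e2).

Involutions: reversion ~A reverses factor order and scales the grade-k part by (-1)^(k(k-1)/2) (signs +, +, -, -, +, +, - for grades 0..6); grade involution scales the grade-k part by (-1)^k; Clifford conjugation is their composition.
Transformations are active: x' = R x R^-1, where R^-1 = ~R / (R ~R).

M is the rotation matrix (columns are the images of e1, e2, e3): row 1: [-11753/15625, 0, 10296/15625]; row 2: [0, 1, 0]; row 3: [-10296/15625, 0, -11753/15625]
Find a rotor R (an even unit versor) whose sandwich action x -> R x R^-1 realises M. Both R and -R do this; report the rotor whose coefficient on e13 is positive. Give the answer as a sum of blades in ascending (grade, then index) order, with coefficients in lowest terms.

Method: write R = a + b12*e12 + b13*e13 + b23*e23 with a^2 + b12^2 + b13^2 + b23^2 = 1 (so R^-1 = ~R). Expanding the columns R e_j ~R gives tr M = 4a^2 - 1 and, from the antisymmetric part, M21 - M12 = -4a*b12, M13 - M31 = 4a*b13, M32 - M23 = -4a*b23.
Here tr M = -7881/15625, so a^2 = (1 + tr M)/4 = 1936/15625 and a = ±44/125. Taking a = 44/125: M21 - M12 = 0, M13 - M31 = 20592/15625, M32 - M23 = 0, giving b12 = 0, b13 = 117/125, b23 = 0, i.e. R = 44/125 + 117/125*e13.
Its e13 coefficient is already positive.
Answer: 44/125 + 117/125*e13. Uniqueness: Spin(3) -> SO(3) maps R and -R to the same rotation of trace -7881/15625; fixing the sign of the e13 coefficient removes the ambiguity.


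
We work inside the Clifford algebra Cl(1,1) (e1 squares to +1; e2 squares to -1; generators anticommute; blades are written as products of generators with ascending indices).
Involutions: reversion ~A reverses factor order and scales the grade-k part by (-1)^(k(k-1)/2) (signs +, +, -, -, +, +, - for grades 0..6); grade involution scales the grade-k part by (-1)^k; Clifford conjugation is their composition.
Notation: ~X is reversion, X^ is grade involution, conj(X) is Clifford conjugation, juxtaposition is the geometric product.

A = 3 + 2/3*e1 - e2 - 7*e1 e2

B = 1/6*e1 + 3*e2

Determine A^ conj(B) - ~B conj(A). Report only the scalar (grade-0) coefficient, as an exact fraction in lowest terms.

first term: 28/9 - 43/2*e1 - 61/6*e2 + 13/6*e1 e2
second term: -28/9 + 43/2*e1 + 61/6*e2 + 13/6*e1 e2
Answer: 56/9


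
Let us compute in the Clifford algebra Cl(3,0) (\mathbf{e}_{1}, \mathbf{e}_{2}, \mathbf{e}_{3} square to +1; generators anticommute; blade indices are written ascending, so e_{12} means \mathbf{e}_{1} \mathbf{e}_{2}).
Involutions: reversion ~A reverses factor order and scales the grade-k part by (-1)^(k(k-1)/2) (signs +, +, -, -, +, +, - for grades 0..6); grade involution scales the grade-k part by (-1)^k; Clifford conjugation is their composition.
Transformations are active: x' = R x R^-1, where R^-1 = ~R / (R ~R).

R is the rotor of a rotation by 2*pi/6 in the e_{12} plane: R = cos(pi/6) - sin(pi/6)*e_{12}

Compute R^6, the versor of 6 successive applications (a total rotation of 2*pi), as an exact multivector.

Rotor phase runs at HALF the rotation angle; powers of one rotor simply add phase, so after 6 steps in e_{12} the phase is 6*pi/6 = \pi and R^6 = cos(\pi) - sin(\pi)*e_{12}.
cos(\pi) = -1 and sin(\pi) = 0, so R^6 = -1. The total rotation 2*pi is 1 full turn, so every vector returns to itself, yet the rotor is -1, on the OTHER sheet of the double cover (an odd number of 2*pi turns).
Answer: -1


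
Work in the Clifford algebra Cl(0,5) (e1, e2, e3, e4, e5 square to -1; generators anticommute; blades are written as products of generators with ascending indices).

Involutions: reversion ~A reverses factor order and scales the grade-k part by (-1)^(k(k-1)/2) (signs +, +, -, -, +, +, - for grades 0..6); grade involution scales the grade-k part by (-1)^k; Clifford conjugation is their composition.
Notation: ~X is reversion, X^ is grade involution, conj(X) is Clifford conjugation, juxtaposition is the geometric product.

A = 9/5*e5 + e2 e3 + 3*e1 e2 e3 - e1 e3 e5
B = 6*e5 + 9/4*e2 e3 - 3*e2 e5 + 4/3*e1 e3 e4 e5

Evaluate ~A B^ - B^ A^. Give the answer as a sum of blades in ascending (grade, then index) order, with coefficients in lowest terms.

first term: 261/20 + 27/4*e1 - 27/5*e2 - 4/3*e4 + 6*e1 e3 + 3*e3 e5 + 3*e1 e2 e3 + 9/4*e1 e2 e5 + 12/5*e1 e3 e4 + 9*e1 e3 e5 + 201/20*e2 e3 e5 - 4*e2 e4 e5 + 18*e1 e2 e3 e5 + 4/3*e1 e2 e4 e5
second term: -261/20 + 27/4*e1 - 27/5*e2 + 4/3*e4 + 6*e1 e3 + 3*e3 e5 - 3*e1 e2 e3 - 9/4*e1 e2 e5 + 12/5*e1 e3 e4 - 9*e1 e3 e5 - 201/20*e2 e3 e5 - 4*e2 e4 e5 - 18*e1 e2 e3 e5 + 4/3*e1 e2 e4 e5
Answer: 261/10 - 8/3*e4 + 6*e1 e2 e3 + 9/2*e1 e2 e5 + 18*e1 e3 e5 + 201/10*e2 e3 e5 + 36*e1 e2 e3 e5


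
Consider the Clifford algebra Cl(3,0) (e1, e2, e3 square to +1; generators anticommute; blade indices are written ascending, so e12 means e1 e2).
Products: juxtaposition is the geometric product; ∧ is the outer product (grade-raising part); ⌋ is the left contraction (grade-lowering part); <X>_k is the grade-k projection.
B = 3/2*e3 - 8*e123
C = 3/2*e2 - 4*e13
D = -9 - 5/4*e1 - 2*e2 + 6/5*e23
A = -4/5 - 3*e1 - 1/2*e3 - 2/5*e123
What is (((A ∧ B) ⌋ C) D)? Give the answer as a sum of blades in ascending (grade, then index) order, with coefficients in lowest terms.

step 1: -6/5*e3 - 9/2*e13 + 32/5*e123
step 2: -18 - 24/5*e1
step 3: 168 + 657/10*e1 + 36*e2 + 48/5*e12 - 108/5*e23 - 144/25*e123
Answer: 168 + 657/10*e1 + 36*e2 + 48/5*e12 - 108/5*e23 - 144/25*e123


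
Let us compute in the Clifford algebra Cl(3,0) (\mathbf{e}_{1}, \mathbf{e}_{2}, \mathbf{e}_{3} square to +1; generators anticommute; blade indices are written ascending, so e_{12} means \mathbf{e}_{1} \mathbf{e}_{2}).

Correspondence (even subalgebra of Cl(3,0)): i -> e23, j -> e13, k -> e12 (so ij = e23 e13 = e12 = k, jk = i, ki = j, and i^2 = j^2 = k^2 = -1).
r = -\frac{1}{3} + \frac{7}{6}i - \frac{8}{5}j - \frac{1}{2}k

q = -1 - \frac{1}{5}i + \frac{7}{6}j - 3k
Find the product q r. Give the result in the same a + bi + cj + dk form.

In blades: q = -1 - 3 e_{12} + \frac{7}{6} e_{13} - \frac{1}{5} e_{23}, r = -\frac{1}{3} - \frac{1}{2} e_{12} - \frac{8}{5} e_{13} + \frac{7}{6} e_{23}.
Distribute q over r term by term (generator squares from the signature, products reordered to ascending indices): (-1)*r = \frac{1}{3} + \frac{1}{2} e_{12} + \frac{8}{5} e_{13} - \frac{7}{6} e_{23}; (-3 e_{12})*r = -\frac{3}{2} + e_{12} - \frac{7}{2} e_{13} - \frac{24}{5} e_{23}; (\frac{7}{6} e_{13})*r = \frac{28}{15} - \frac{49}{36} e_{12} - \frac{7}{18} e_{13} - \frac{7}{12} e_{23}; (-\frac{1}{5} e_{23})*r = \frac{7}{30} + \frac{8}{25} e_{12} - \frac{1}{10} e_{13} + \frac{1}{15} e_{23}.
Sum: \frac{14}{15} + \frac{413}{900} e_{12} - \frac{43}{18} e_{13} - \frac{389}{60} e_{23}; translating back through the correspondence:
Answer: \frac{14}{15} - \frac{389}{60}i - \frac{43}{18}j + \frac{413}{900}k


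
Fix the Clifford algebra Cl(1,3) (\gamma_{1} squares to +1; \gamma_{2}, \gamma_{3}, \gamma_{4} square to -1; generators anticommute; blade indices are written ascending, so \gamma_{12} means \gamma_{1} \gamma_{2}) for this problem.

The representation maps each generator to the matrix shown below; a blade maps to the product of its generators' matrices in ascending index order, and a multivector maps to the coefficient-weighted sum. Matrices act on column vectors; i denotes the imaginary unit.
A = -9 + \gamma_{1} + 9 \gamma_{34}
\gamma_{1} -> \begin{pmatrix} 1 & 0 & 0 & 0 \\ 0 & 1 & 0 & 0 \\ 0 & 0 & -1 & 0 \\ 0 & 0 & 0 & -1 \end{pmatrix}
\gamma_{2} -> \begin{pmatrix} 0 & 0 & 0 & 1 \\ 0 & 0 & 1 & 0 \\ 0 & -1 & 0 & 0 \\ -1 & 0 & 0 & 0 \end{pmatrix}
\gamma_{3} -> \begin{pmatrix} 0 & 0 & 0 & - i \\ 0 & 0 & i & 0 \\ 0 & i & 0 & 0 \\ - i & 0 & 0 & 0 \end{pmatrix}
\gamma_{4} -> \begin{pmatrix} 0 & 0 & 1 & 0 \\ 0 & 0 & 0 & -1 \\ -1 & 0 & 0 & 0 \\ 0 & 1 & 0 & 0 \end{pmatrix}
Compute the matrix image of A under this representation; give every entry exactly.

Bivector images (products of the table entries): rho(\gamma_{34}) = rho(\gamma_{3})rho(\gamma_{4}) = \begin{pmatrix} 0 & - i & 0 & 0 \\ - i & 0 & 0 & 0 \\ 0 & 0 & 0 & - i \\ 0 & 0 & - i & 0 \end{pmatrix}.
M = (-9)*1 + (1)*rho(\gamma_{1}) + (9)*rho(\gamma_{34}), summed entrywise (1 is the identity matrix):
Answer: \begin{pmatrix} -8 & - 9 i & 0 & 0 \\ - 9 i & -8 & 0 & 0 \\ 0 & 0 & -10 & - 9 i \\ 0 & 0 & - 9 i & -10 \end{pmatrix}


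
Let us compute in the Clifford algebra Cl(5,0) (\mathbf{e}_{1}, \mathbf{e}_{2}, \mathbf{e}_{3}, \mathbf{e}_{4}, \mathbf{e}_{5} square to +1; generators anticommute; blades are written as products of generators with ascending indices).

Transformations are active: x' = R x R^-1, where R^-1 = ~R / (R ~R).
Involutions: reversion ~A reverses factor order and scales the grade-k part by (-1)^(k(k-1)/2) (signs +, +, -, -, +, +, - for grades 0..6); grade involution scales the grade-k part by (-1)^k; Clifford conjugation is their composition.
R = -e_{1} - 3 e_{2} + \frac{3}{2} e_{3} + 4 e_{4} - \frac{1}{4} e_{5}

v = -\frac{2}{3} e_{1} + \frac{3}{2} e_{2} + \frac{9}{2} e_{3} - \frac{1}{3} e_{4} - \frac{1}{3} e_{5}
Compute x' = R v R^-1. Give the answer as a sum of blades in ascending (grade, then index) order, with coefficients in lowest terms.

~R = -e_{1} - 3 e_{2} + \frac{3}{2} e_{3} + 4 e_{4} - \frac{1}{4} e_{5}, and R ~R = \frac{453}{16}, so R^-1 = ~R / (\frac{453}{16}).
R v = \frac{5}{3} - \frac{7}{2} e_{1} e_{2} - \frac{7}{2} e_{1} e_{3} + 3 e_{1} e_{4} + \frac{1}{6} e_{1} e_{5} - \frac{63}{4} e_{2} e_{3} - 5 e_{2} e_{4} + \frac{11}{8} e_{2} e_{5} - \frac{37}{2} e_{3} e_{4} + \frac{5}{8} e_{3} e_{5} - \frac{17}{12} e_{4} e_{5}
Answer: \frac{746}{1359} e_{1} - \frac{1679}{906} e_{2} - \frac{3917}{906} e_{3} + \frac{1093}{1359} e_{4} + \frac{413}{1359} e_{5}


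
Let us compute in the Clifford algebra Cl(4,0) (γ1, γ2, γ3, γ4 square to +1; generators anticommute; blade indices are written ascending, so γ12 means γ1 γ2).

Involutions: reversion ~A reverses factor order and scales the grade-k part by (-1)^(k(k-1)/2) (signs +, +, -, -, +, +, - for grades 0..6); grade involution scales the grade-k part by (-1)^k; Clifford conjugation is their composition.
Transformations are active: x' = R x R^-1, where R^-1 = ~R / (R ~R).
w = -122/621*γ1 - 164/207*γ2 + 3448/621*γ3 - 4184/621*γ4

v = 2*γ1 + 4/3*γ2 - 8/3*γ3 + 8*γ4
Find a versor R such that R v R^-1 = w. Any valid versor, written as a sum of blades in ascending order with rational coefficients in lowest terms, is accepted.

The midline construction: v and w both square to 692/9, so reflecting in their sum 1120/621*γ1 + 112/207*γ2 + 1792/621*γ3 + 784/621*γ4 exchanges them.
Answer: 1120/621*γ1 + 112/207*γ2 + 1792/621*γ3 + 784/621*γ4


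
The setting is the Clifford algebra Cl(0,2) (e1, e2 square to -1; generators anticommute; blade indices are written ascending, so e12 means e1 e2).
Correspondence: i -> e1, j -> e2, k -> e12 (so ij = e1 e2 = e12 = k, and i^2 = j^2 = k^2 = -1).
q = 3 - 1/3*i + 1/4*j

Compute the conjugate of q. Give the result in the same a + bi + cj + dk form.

In blades: q = 3 - 1/3*e1 + 1/4*e2.
Conjugation here is Clifford conjugation: the scalar is fixed and the grade-1 and grade-2 blades all flip sign, giving 3 + 1/3*e1 - 1/4*e2; translating back:
Answer: 3 + 1/3*i - 1/4*j


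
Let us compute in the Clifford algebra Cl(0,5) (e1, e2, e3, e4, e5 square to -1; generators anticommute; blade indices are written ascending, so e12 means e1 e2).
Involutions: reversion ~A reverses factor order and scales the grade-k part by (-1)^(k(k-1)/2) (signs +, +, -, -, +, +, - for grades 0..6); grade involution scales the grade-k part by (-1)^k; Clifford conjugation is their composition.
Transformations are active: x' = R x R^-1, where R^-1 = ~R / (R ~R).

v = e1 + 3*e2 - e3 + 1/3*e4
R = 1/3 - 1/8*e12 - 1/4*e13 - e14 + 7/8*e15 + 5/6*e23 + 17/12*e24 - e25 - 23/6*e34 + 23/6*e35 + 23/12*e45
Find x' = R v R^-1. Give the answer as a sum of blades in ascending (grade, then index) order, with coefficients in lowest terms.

~R = 1/3 + 1/8*e12 + 1/4*e13 + e14 - 7/8*e15 - 5/6*e23 - 17/12*e24 + e25 + 23/6*e34 - 23/6*e35 - 23/12*e45, and R ~R = 1239/32, so R^-1 = ~R / (1239/32).
R v = 19/24*e1 + 89/72*e2 + 115/36*e3 + 259/36*e4 - 383/72*e5 + 41/24*e123 + 35/8*e124 - 29/8*e125 - 59/12*e134 + 113/24*e135 + 13/8*e145 - 353/36*e234 + 21/2*e235 + 73/12*e245 - 115/36*e345
Answer: 6175/3717*e1 + 22928/11151*e2 + 5653/3717*e3 + 3089/11151*e4 + 14683/11151*e5


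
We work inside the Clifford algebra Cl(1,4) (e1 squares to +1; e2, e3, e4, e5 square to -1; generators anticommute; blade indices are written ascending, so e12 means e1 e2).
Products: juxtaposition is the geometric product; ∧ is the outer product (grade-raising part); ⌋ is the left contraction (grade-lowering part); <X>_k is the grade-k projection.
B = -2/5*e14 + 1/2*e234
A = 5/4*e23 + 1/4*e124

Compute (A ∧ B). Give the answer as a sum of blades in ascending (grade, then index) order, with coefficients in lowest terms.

step 1: -1/2*e1234
Answer: -1/2*e1234
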